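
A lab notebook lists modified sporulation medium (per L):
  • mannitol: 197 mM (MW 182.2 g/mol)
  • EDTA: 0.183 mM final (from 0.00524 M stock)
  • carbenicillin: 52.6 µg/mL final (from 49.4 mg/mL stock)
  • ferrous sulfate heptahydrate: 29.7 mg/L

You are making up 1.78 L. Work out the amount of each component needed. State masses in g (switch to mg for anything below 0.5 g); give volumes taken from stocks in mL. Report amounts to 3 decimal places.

mannitol 63.890 g; EDTA 62.164 mL; carbenicillin 1.895 mL; ferrous sulfate heptahydrate 52.866 mg

Working volume: 1.78 L.
mannitol: 197 mmol/L × 182.2 g/mol × 1.78 L ÷ 1000 = 63.890 g
EDTA: dilute stock: 0.183 mM × 1780 mL ÷ 5.24 mM = 62.164 mL
carbenicillin: V = C2·V2/C1 = 52.6 µg/mL × 1780 mL ÷ 49400 µg/mL = 1.895 mL
ferrous sulfate heptahydrate: 29.7 mg/L × 1.78 L = 52.866 mg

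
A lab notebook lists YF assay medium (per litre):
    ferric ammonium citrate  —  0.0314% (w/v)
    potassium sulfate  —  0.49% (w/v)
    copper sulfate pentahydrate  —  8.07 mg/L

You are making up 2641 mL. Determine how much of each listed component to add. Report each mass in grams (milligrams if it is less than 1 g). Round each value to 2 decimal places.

ferric ammonium citrate 829.27 mg; potassium sulfate 12.94 g; copper sulfate pentahydrate 21.31 mg

Scale factor relative to 1 L: 2.641.
ferric ammonium citrate: 0.0314% w/v = 0.314 g/L → 0.314 × 2.641 L = 0.829274 g = 829.27 mg
potassium sulfate: 0.49% w/v = 4.9 g/L → 4.9 × 2.641 L = 12.94 g
copper sulfate pentahydrate: 8.07 mg/L × 2.641 L = 21.31 mg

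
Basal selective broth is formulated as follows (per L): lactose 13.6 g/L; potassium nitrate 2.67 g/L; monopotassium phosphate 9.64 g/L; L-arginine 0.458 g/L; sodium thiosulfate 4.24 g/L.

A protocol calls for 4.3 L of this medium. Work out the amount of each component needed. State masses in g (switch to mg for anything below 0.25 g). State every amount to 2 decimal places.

Working volume: 4.3 L.
lactose: 13.6 g/L × 4.3 L = 58.48 g
potassium nitrate: 2.67 g/L × 4.3 L = 11.48 g
monopotassium phosphate: 9.64 g/L × 4.3 L = 41.45 g
L-arginine: 0.458 g/L × 4.3 L = 1.97 g
sodium thiosulfate: 4.24 g/L × 4.3 L = 18.23 g

lactose 58.48 g; potassium nitrate 11.48 g; monopotassium phosphate 41.45 g; L-arginine 1.97 g; sodium thiosulfate 18.23 g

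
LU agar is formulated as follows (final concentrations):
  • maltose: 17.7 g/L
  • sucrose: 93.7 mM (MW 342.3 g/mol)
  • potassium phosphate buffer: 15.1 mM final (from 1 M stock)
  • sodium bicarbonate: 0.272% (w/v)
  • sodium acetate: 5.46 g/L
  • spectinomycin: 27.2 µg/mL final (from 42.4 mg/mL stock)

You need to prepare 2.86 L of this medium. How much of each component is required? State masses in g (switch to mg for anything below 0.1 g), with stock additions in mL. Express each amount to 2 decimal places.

maltose 50.62 g; sucrose 91.73 g; potassium phosphate buffer 43.19 mL; sodium bicarbonate 7.78 g; sodium acetate 15.62 g; spectinomycin 1.83 mL

Scale factor relative to 1 L: 2.86.
maltose: 17.7 g/L × 2.86 L = 50.62 g
sucrose: 93.7 mmol/L × 342.3 g/mol × 2.86 L ÷ 1000 = 91.73 g
potassium phosphate buffer: dilute stock: 15.1 mM × 2860 mL ÷ 1000 mM = 43.19 mL
sodium bicarbonate: 0.272% w/v = 2.72 g/L → 2.72 × 2.86 L = 7.78 g
sodium acetate: 5.46 g/L × 2.86 L = 15.62 g
spectinomycin: dilute stock: 27.2 µg/mL × 2860 mL ÷ 42400 µg/mL = 1.83 mL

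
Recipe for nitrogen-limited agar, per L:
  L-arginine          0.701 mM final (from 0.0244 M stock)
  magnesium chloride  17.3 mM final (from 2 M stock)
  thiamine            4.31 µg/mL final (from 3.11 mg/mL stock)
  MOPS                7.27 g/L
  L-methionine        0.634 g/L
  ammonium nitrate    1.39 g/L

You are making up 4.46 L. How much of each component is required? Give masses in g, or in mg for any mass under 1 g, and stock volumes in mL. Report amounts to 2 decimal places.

Scale factor relative to 1 L: 4.46.
L-arginine: V = C2·V2/C1 = 0.701 mM × 4460 mL ÷ 24.4 mM = 128.13 mL
magnesium chloride: C1V1 = C2V2 → 17.3 mM × 4460 mL ÷ 2000 mM = 38.58 mL
thiamine: V = C2·V2/C1 = 4.31 µg/mL × 4460 mL ÷ 3110 µg/mL = 6.18 mL
MOPS: 7.27 g/L × 4.46 L = 32.42 g
L-methionine: 0.634 g/L × 4.46 L = 2.83 g
ammonium nitrate: 1.39 g/L × 4.46 L = 6.20 g

L-arginine 128.13 mL; magnesium chloride 38.58 mL; thiamine 6.18 mL; MOPS 32.42 g; L-methionine 2.83 g; ammonium nitrate 6.20 g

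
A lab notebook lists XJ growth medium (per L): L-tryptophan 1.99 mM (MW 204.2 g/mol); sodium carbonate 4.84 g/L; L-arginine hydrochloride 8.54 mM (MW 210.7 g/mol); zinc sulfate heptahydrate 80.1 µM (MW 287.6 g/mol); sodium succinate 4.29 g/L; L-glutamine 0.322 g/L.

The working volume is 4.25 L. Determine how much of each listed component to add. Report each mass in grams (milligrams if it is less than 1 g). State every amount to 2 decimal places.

L-tryptophan 1.73 g; sodium carbonate 20.57 g; L-arginine hydrochloride 7.65 g; zinc sulfate heptahydrate 97.91 mg; sodium succinate 18.23 g; L-glutamine 1.37 g

Working volume: 4.25 L.
L-tryptophan: 1.99 mmol/L × 204.2 g/mol × 4.25 L ÷ 1000 = 1.73 g
sodium carbonate: 4.84 g/L × 4.25 L = 20.57 g
L-arginine hydrochloride: 8.54 mmol/L × 210.7 g/mol × 4.25 L ÷ 1000 = 7.65 g
zinc sulfate heptahydrate: 80.1 µmol/L × 287.6 g/mol × 4.25 L ÷ 1000 = 97.91 mg
sodium succinate: 4.29 g/L × 4.25 L = 18.23 g
L-glutamine: 0.322 g/L × 4.25 L = 1.37 g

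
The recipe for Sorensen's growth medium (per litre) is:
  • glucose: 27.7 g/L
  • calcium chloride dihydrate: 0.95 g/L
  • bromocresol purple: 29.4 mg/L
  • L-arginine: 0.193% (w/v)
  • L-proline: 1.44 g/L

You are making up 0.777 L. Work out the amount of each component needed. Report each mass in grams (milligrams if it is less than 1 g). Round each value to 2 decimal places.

Working volume: 0.777 L.
glucose: 27.7 g/L × 0.777 L = 21.52 g
calcium chloride dihydrate: 0.95 g/L × 0.777 L = 0.73815 g = 738.15 mg
bromocresol purple: 29.4 mg/L × 0.777 L = 22.84 mg
L-arginine: 0.193% w/v = 1.93 g/L → 1.93 × 0.777 L = 1.50 g
L-proline: 1.44 g/L × 0.777 L = 1.12 g

glucose 21.52 g; calcium chloride dihydrate 738.15 mg; bromocresol purple 22.84 mg; L-arginine 1.50 g; L-proline 1.12 g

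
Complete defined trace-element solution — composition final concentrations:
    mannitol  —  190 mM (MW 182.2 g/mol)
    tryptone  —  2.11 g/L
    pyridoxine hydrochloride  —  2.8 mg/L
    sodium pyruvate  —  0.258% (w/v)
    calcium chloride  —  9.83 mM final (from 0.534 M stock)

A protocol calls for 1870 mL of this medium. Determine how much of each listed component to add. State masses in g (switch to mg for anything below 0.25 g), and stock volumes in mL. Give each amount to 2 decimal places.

Target volume = 1870 mL = 1.87 L.
mannitol: 190 mmol/L × 182.2 g/mol × 1.87 L ÷ 1000 = 64.74 g
tryptone: 2.11 g/L × 1.87 L = 3.95 g
pyridoxine hydrochloride: 2.8 mg/L × 1.87 L = 5.24 mg
sodium pyruvate: 0.258 g per 100 mL × 1870 mL ÷ 100 = 4.82 g
calcium chloride: dilute stock: 9.83 mM × 1870 mL ÷ 534 mM = 34.42 mL

mannitol 64.74 g; tryptone 3.95 g; pyridoxine hydrochloride 5.24 mg; sodium pyruvate 4.82 g; calcium chloride 34.42 mL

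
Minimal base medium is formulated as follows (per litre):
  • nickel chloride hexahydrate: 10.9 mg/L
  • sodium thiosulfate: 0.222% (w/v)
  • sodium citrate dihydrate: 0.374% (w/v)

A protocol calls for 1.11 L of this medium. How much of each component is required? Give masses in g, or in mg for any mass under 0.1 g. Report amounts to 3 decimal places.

nickel chloride hexahydrate 12.099 mg; sodium thiosulfate 2.464 g; sodium citrate dihydrate 4.151 g

Scale factor relative to 1 L: 1.11.
nickel chloride hexahydrate: 10.9 mg/L × 1.11 L = 12.099 mg
sodium thiosulfate: 0.222% w/v = 2.22 g/L → 2.22 × 1.11 L = 2.464 g
sodium citrate dihydrate: 0.374% w/v = 3.74 g/L → 3.74 × 1.11 L = 4.151 g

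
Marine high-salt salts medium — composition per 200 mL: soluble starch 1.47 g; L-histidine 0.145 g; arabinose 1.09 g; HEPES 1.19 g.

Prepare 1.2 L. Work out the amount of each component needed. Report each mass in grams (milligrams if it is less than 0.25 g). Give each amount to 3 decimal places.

Ratio of target to recipe volume: 1200 / 200 = 6.
soluble starch: 1.47 g × (1200 mL / 200 mL) = 8.820 g
L-histidine: 0.145 g × (1200 mL / 200 mL) = 0.870 g
arabinose: 1.09 g × (1200 mL / 200 mL) = 6.540 g
HEPES: 1.19 g × (1200 mL / 200 mL) = 7.140 g

soluble starch 8.820 g; L-histidine 0.870 g; arabinose 6.540 g; HEPES 7.140 g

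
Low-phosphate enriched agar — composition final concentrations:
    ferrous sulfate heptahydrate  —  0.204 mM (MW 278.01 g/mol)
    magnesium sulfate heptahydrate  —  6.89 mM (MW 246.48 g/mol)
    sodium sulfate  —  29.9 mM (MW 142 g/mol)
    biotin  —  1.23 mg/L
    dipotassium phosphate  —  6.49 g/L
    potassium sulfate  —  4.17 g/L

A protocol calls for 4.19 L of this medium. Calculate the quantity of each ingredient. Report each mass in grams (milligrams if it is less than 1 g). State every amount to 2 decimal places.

ferrous sulfate heptahydrate 237.63 mg; magnesium sulfate heptahydrate 7.12 g; sodium sulfate 17.79 g; biotin 5.15 mg; dipotassium phosphate 27.19 g; potassium sulfate 17.47 g

Working volume: 4.19 L.
ferrous sulfate heptahydrate: 0.204 mmol/L × 278.01 mg/mmol × 4.19 L = 237.63 mg
magnesium sulfate heptahydrate: 6.89 mmol/L × 246.48 g/mol × 4.19 L ÷ 1000 = 7.12 g
sodium sulfate: 29.9 mmol/L × 142 g/mol × 4.19 L ÷ 1000 = 17.79 g
biotin: 1.23 mg/L × 4.19 L = 5.15 mg
dipotassium phosphate: 6.49 g/L × 4.19 L = 27.19 g
potassium sulfate: 4.17 g/L × 4.19 L = 17.47 g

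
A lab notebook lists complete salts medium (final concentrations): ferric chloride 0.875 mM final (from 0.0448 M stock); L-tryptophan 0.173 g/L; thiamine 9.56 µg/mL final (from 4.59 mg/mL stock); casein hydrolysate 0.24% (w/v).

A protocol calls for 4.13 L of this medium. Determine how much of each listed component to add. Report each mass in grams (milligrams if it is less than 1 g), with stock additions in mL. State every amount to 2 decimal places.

ferric chloride 80.66 mL; L-tryptophan 714.49 mg; thiamine 8.60 mL; casein hydrolysate 9.91 g

Scale factor relative to 1 L: 4.13.
ferric chloride: V = C2·V2/C1 = 0.875 mM × 4130 mL ÷ 44.8 mM = 80.66 mL
L-tryptophan: 0.173 g/L × 4.13 L = 0.71449 g = 714.49 mg
thiamine: V = C2·V2/C1 = 9.56 µg/mL × 4130 mL ÷ 4590 µg/mL = 8.60 mL
casein hydrolysate: 0.24% w/v = 2.4 g/L → 2.4 × 4.13 L = 9.91 g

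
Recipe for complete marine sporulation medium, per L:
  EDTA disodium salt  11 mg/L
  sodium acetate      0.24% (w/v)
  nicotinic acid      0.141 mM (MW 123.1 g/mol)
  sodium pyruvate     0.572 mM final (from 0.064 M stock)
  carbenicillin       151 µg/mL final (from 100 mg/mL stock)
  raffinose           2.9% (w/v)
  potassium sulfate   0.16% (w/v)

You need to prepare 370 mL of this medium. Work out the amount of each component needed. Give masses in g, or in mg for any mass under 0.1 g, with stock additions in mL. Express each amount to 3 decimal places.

EDTA disodium salt 4.070 mg; sodium acetate 0.888 g; nicotinic acid 6.422 mg; sodium pyruvate 3.307 mL; carbenicillin 0.559 mL; raffinose 10.730 g; potassium sulfate 0.592 g

Working volume: 370 mL = 0.37 L.
EDTA disodium salt: 11 mg/L × 0.37 L = 4.070 mg
sodium acetate: 0.24 g per 100 mL × 370 mL ÷ 100 = 0.888 g
nicotinic acid: 0.141 mmol/L × 123.1 mg/mmol × 0.37 L = 6.422 mg
sodium pyruvate: dilute stock: 0.572 mM × 370 mL ÷ 64 mM = 3.307 mL
carbenicillin: C1V1 = C2V2 → 151 µg/mL × 370 mL ÷ 100000 µg/mL = 0.559 mL
raffinose: 2.9% w/v = 29 g/L → 29 × 0.37 L = 10.730 g
potassium sulfate: 0.16 g per 100 mL × 370 mL ÷ 100 = 0.592 g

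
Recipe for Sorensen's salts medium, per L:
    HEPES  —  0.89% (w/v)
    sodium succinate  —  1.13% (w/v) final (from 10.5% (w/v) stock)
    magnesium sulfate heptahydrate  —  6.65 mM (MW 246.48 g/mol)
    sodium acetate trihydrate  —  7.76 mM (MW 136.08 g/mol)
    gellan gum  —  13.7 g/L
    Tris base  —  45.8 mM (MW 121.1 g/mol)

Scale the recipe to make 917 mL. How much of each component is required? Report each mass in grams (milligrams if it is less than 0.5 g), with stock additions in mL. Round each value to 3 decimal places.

HEPES 8.161 g; sodium succinate 98.687 mL; magnesium sulfate heptahydrate 1.503 g; sodium acetate trihydrate 0.968 g; gellan gum 12.563 g; Tris base 5.086 g

Working volume: 917 mL = 0.917 L.
HEPES: 0.89 g per 100 mL × 917 mL ÷ 100 = 8.161 g
sodium succinate: dilute stock: 1.13% ÷ 10.5% × 917 mL = 98.687 mL
magnesium sulfate heptahydrate: 6.65 mmol/L × 246.48 g/mol × 0.917 L ÷ 1000 = 1.503 g
sodium acetate trihydrate: 7.76 mmol/L × 136.08 g/mol × 0.917 L ÷ 1000 = 0.968 g
gellan gum: 13.7 g/L × 0.917 L = 12.563 g
Tris base: 45.8 mmol/L × 121.1 g/mol × 0.917 L ÷ 1000 = 5.086 g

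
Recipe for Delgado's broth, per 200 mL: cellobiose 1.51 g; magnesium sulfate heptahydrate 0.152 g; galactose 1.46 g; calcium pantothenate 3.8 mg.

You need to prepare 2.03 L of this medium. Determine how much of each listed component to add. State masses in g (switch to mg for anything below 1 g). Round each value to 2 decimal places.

Scale factor = 2030 mL / 200 mL = 10.15.
cellobiose: 1.51 g × (2030 mL / 200 mL) = 15.33 g
magnesium sulfate heptahydrate: 0.152 g × (2030 mL / 200 mL) = 1.54 g
galactose: 1.46 g × (2030 mL / 200 mL) = 14.82 g
calcium pantothenate: 3.8 mg × (2030 mL / 200 mL) = 38.57 mg

cellobiose 15.33 g; magnesium sulfate heptahydrate 1.54 g; galactose 14.82 g; calcium pantothenate 38.57 mg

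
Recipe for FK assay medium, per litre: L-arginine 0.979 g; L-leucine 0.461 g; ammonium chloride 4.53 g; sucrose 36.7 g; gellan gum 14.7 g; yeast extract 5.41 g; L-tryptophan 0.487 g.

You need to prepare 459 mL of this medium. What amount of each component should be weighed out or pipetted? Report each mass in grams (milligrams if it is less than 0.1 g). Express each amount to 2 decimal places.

Scale factor = 459 mL / 1000 mL = 0.459.
L-arginine: 0.979 g × (459 mL / 1000 mL) = 0.45 g
L-leucine: 0.461 g × (459 mL / 1000 mL) = 0.21 g
ammonium chloride: 4.53 g × (459 mL / 1000 mL) = 2.08 g
sucrose: 36.7 g × (459 mL / 1000 mL) = 16.85 g
gellan gum: 14.7 g × (459 mL / 1000 mL) = 6.75 g
yeast extract: 5.41 g × (459 mL / 1000 mL) = 2.48 g
L-tryptophan: 0.487 g × (459 mL / 1000 mL) = 0.22 g

L-arginine 0.45 g; L-leucine 0.21 g; ammonium chloride 2.08 g; sucrose 16.85 g; gellan gum 6.75 g; yeast extract 2.48 g; L-tryptophan 0.22 g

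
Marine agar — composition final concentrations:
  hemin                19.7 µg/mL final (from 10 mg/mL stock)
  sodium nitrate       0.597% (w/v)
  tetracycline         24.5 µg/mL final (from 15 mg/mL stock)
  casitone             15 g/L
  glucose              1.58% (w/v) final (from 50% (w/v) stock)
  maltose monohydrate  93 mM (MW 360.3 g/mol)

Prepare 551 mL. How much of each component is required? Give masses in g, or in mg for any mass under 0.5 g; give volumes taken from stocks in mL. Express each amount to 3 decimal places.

hemin 1.085 mL; sodium nitrate 3.289 g; tetracycline 0.900 mL; casitone 8.265 g; glucose 17.412 mL; maltose monohydrate 18.463 g

Working volume: 551 mL = 0.551 L.
hemin: C1V1 = C2V2 → 19.7 µg/mL × 551 mL ÷ 10000 µg/mL = 1.085 mL
sodium nitrate: 0.597 g per 100 mL × 551 mL ÷ 100 = 3.289 g
tetracycline: C1V1 = C2V2 → 24.5 µg/mL × 551 mL ÷ 15000 µg/mL = 0.900 mL
casitone: 15 g/L × 0.551 L = 8.265 g
glucose: dilute stock: 1.58% ÷ 50% × 551 mL = 17.412 mL
maltose monohydrate: 93 mmol/L × 360.3 g/mol × 0.551 L ÷ 1000 = 18.463 g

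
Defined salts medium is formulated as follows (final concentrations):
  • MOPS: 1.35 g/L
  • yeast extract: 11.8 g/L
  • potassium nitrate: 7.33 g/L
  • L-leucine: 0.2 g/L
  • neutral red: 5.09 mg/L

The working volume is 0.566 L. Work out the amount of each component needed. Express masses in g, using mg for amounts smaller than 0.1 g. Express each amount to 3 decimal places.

Working volume: 0.566 L.
MOPS: 1.35 g/L × 0.566 L = 0.764 g
yeast extract: 11.8 g/L × 0.566 L = 6.679 g
potassium nitrate: 7.33 g/L × 0.566 L = 4.149 g
L-leucine: 0.2 g/L × 0.566 L = 0.113 g
neutral red: 5.09 mg/L × 0.566 L = 2.881 mg

MOPS 0.764 g; yeast extract 6.679 g; potassium nitrate 4.149 g; L-leucine 0.113 g; neutral red 2.881 mg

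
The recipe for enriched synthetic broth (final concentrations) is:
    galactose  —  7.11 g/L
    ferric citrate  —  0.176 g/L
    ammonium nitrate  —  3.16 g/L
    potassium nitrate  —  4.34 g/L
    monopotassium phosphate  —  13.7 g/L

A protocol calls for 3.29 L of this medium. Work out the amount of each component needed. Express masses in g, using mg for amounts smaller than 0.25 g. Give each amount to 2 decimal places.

galactose 23.39 g; ferric citrate 0.58 g; ammonium nitrate 10.40 g; potassium nitrate 14.28 g; monopotassium phosphate 45.07 g

Scale factor relative to 1 L: 3.29.
galactose: 7.11 g/L × 3.29 L = 23.39 g
ferric citrate: 0.176 g/L × 3.29 L = 0.58 g
ammonium nitrate: 3.16 g/L × 3.29 L = 10.40 g
potassium nitrate: 4.34 g/L × 3.29 L = 14.28 g
monopotassium phosphate: 13.7 g/L × 3.29 L = 45.07 g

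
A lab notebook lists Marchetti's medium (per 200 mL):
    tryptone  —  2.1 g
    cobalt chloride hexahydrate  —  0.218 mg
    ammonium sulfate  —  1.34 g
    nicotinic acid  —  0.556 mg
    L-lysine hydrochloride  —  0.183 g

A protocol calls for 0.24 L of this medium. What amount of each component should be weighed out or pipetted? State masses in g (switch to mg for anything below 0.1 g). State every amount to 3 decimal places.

Scale factor = 240 mL / 200 mL = 1.2.
tryptone: 2.1 g × (240 mL / 200 mL) = 2.520 g
cobalt chloride hexahydrate: 0.218 mg × (240 mL / 200 mL) = 0.262 mg
ammonium sulfate: 1.34 g × (240 mL / 200 mL) = 1.608 g
nicotinic acid: 0.556 mg × (240 mL / 200 mL) = 0.667 mg
L-lysine hydrochloride: 0.183 g × (240 mL / 200 mL) = 0.220 g

tryptone 2.520 g; cobalt chloride hexahydrate 0.262 mg; ammonium sulfate 1.608 g; nicotinic acid 0.667 mg; L-lysine hydrochloride 0.220 g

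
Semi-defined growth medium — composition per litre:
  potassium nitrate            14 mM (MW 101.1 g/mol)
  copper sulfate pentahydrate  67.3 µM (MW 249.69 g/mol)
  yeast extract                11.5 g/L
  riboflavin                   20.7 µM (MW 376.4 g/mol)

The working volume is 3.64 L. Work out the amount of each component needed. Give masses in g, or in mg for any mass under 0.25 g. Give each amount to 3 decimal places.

Scale factor relative to 1 L: 3.64.
potassium nitrate: 14 mmol/L × 101.1 g/mol × 3.64 L ÷ 1000 = 5.152 g
copper sulfate pentahydrate: 67.3 µmol/L × 249.69 g/mol × 3.64 L ÷ 1000 = 61.167 mg
yeast extract: 11.5 g/L × 3.64 L = 41.860 g
riboflavin: 20.7 µmol/L × 376.4 g/mol × 3.64 L ÷ 1000 = 28.361 mg

potassium nitrate 5.152 g; copper sulfate pentahydrate 61.167 mg; yeast extract 41.860 g; riboflavin 28.361 mg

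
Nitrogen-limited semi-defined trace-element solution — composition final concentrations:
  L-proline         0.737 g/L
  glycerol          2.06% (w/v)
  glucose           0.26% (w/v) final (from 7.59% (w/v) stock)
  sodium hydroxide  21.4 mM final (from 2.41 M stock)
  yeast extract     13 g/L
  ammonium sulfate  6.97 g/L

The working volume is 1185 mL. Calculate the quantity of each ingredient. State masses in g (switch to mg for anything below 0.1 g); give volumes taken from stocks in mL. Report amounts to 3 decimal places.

Working volume: 1185 mL = 1.185 L.
L-proline: 0.737 g/L × 1.185 L = 0.873 g
glycerol: 2.06 g per 100 mL × 1185 mL ÷ 100 = 24.411 g
glucose: dilute stock: 0.26% ÷ 7.59% × 1185 mL = 40.593 mL
sodium hydroxide: V = C2·V2/C1 = 21.4 mM × 1185 mL ÷ 2410 mM = 10.522 mL
yeast extract: 13 g/L × 1.185 L = 15.405 g
ammonium sulfate: 6.97 g/L × 1.185 L = 8.259 g

L-proline 0.873 g; glycerol 24.411 g; glucose 40.593 mL; sodium hydroxide 10.522 mL; yeast extract 15.405 g; ammonium sulfate 8.259 g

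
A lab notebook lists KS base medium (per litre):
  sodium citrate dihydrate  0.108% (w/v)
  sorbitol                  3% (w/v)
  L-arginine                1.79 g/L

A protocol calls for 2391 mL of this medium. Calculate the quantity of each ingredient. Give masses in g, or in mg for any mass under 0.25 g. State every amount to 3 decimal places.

sodium citrate dihydrate 2.582 g; sorbitol 71.730 g; L-arginine 4.280 g

Target volume = 2391 mL = 2.391 L.
sodium citrate dihydrate: 0.108% w/v = 1.08 g/L → 1.08 × 2.391 L = 2.582 g
sorbitol: 3 g per 100 mL × 2391 mL ÷ 100 = 71.730 g
L-arginine: 1.79 g/L × 2.391 L = 4.280 g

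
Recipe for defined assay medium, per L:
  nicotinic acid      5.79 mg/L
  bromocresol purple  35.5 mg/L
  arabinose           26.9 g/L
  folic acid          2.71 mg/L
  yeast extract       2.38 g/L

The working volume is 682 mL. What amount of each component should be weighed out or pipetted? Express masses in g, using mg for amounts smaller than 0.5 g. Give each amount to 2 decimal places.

nicotinic acid 3.95 mg; bromocresol purple 24.21 mg; arabinose 18.35 g; folic acid 1.85 mg; yeast extract 1.62 g

Scale factor relative to 1 L: 0.682.
nicotinic acid: 5.79 mg/L × 0.682 L = 3.95 mg
bromocresol purple: 35.5 mg/L × 0.682 L = 24.21 mg
arabinose: 26.9 g/L × 0.682 L = 18.35 g
folic acid: 2.71 mg/L × 0.682 L = 1.85 mg
yeast extract: 2.38 g/L × 0.682 L = 1.62 g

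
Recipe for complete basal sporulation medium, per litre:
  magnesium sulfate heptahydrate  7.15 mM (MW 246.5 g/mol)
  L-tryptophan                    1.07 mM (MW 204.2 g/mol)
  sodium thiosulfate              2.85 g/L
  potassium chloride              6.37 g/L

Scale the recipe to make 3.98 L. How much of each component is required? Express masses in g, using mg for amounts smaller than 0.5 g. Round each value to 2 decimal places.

Scale factor relative to 1 L: 3.98.
magnesium sulfate heptahydrate: 7.15 mmol/L × 246.5 g/mol × 3.98 L ÷ 1000 = 7.01 g
L-tryptophan: 1.07 mmol/L × 204.2 g/mol × 3.98 L ÷ 1000 = 0.87 g
sodium thiosulfate: 2.85 g/L × 3.98 L = 11.34 g
potassium chloride: 6.37 g/L × 3.98 L = 25.35 g

magnesium sulfate heptahydrate 7.01 g; L-tryptophan 0.87 g; sodium thiosulfate 11.34 g; potassium chloride 25.35 g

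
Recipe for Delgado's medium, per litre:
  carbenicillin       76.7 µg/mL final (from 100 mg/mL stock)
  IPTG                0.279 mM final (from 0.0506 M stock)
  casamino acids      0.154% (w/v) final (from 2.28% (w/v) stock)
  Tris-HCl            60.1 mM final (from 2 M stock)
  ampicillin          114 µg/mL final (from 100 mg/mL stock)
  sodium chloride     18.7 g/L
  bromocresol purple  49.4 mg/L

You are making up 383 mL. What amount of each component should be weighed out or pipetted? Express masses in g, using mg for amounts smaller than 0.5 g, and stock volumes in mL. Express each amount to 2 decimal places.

carbenicillin 0.29 mL; IPTG 2.11 mL; casamino acids 25.87 mL; Tris-HCl 11.51 mL; ampicillin 0.44 mL; sodium chloride 7.16 g; bromocresol purple 18.92 mg

Scale factor relative to 1 L: 0.383.
carbenicillin: dilute stock: 76.7 µg/mL × 383 mL ÷ 100000 µg/mL = 0.29 mL
IPTG: C1V1 = C2V2 → 0.279 mM × 383 mL ÷ 50.6 mM = 2.11 mL
casamino acids: C1V1 = C2V2 → 0.154% ÷ 2.28% × 383 mL = 25.87 mL
Tris-HCl: dilute stock: 60.1 mM × 383 mL ÷ 2000 mM = 11.51 mL
ampicillin: V = C2·V2/C1 = 114 µg/mL × 383 mL ÷ 100000 µg/mL = 0.44 mL
sodium chloride: 18.7 g/L × 0.383 L = 7.16 g
bromocresol purple: 49.4 mg/L × 0.383 L = 18.92 mg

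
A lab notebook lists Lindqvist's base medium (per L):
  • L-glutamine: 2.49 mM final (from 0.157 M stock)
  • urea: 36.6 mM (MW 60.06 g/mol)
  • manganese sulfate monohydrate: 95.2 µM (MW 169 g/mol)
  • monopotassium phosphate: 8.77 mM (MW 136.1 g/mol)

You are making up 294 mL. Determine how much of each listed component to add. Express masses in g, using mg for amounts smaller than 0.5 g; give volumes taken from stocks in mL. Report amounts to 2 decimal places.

Working volume: 294 mL = 0.294 L.
L-glutamine: C1V1 = C2V2 → 2.49 mM × 294 mL ÷ 157 mM = 4.66 mL
urea: 36.6 mmol/L × 60.06 g/mol × 0.294 L ÷ 1000 = 0.65 g
manganese sulfate monohydrate: 95.2 µmol/L × 169 g/mol × 0.294 L ÷ 1000 = 4.73 mg
monopotassium phosphate: 8.77 mmol/L × 136.1 mg/mmol × 0.294 L = 350.92 mg

L-glutamine 4.66 mL; urea 0.65 g; manganese sulfate monohydrate 4.73 mg; monopotassium phosphate 350.92 mg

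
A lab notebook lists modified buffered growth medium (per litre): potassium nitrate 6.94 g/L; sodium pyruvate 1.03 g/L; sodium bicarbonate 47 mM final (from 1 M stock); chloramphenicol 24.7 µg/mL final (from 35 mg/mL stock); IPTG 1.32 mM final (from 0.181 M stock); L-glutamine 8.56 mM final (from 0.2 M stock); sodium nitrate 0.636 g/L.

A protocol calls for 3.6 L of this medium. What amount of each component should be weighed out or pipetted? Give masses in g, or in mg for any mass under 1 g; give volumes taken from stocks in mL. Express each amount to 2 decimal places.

Scale factor relative to 1 L: 3.6.
potassium nitrate: 6.94 g/L × 3.6 L = 24.98 g
sodium pyruvate: 1.03 g/L × 3.6 L = 3.71 g
sodium bicarbonate: V = C2·V2/C1 = 47 mM × 3600 mL ÷ 1000 mM = 169.20 mL
chloramphenicol: C1V1 = C2V2 → 24.7 µg/mL × 3600 mL ÷ 35000 µg/mL = 2.54 mL
IPTG: C1V1 = C2V2 → 1.32 mM × 3600 mL ÷ 181 mM = 26.25 mL
L-glutamine: dilute stock: 8.56 mM × 3600 mL ÷ 200 mM = 154.08 mL
sodium nitrate: 0.636 g/L × 3.6 L = 2.29 g

potassium nitrate 24.98 g; sodium pyruvate 3.71 g; sodium bicarbonate 169.20 mL; chloramphenicol 2.54 mL; IPTG 26.25 mL; L-glutamine 154.08 mL; sodium nitrate 2.29 g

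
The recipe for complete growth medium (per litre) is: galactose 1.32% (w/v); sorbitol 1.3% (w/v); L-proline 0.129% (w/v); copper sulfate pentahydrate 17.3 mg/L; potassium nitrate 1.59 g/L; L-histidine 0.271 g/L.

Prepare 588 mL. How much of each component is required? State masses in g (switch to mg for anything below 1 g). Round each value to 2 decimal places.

Scale factor relative to 1 L: 0.588.
galactose: 1.32 g per 100 mL × 588 mL ÷ 100 = 7.76 g
sorbitol: 1.3 g per 100 mL × 588 mL ÷ 100 = 7.64 g
L-proline: 0.129% w/v = 1.29 g/L → 1.29 × 0.588 L = 0.75852 g = 758.52 mg
copper sulfate pentahydrate: 17.3 mg/L × 0.588 L = 10.17 mg
potassium nitrate: 1.59 g/L × 0.588 L = 0.93492 g = 934.92 mg
L-histidine: 0.271 g/L × 0.588 L = 0.159348 g = 159.35 mg

galactose 7.76 g; sorbitol 7.64 g; L-proline 758.52 mg; copper sulfate pentahydrate 10.17 mg; potassium nitrate 934.92 mg; L-histidine 159.35 mg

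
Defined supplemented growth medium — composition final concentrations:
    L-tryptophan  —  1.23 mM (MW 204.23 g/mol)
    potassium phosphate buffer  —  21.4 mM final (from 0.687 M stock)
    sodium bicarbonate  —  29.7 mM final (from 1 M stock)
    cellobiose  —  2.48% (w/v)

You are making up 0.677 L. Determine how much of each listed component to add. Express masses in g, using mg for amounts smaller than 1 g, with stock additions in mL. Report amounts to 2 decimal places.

L-tryptophan 170.06 mg; potassium phosphate buffer 21.09 mL; sodium bicarbonate 20.11 mL; cellobiose 16.79 g

Scale factor relative to 1 L: 0.677.
L-tryptophan: 1.23 mmol/L × 204.23 mg/mmol × 0.677 L = 170.06 mg
potassium phosphate buffer: V = C2·V2/C1 = 21.4 mM × 677 mL ÷ 687 mM = 21.09 mL
sodium bicarbonate: dilute stock: 29.7 mM × 677 mL ÷ 1000 mM = 20.11 mL
cellobiose: 2.48 g per 100 mL × 677 mL ÷ 100 = 16.79 g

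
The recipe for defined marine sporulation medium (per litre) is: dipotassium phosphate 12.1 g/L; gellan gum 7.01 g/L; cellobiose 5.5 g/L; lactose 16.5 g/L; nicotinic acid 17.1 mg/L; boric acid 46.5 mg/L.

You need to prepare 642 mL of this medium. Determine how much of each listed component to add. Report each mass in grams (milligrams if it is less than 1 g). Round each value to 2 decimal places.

dipotassium phosphate 7.77 g; gellan gum 4.50 g; cellobiose 3.53 g; lactose 10.59 g; nicotinic acid 10.98 mg; boric acid 29.85 mg

Target volume = 642 mL = 0.642 L.
dipotassium phosphate: 12.1 g/L × 0.642 L = 7.77 g
gellan gum: 7.01 g/L × 0.642 L = 4.50 g
cellobiose: 5.5 g/L × 0.642 L = 3.53 g
lactose: 16.5 g/L × 0.642 L = 10.59 g
nicotinic acid: 17.1 mg/L × 0.642 L = 10.98 mg
boric acid: 46.5 mg/L × 0.642 L = 29.85 mg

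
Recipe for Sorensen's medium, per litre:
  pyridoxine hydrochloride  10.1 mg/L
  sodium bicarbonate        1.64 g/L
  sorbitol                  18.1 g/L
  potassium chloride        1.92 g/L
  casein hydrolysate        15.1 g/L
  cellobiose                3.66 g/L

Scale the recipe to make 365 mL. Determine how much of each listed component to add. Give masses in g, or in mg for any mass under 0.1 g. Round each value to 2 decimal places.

Target volume = 365 mL = 0.365 L.
pyridoxine hydrochloride: 10.1 mg/L × 0.365 L = 3.69 mg
sodium bicarbonate: 1.64 g/L × 0.365 L = 0.60 g
sorbitol: 18.1 g/L × 0.365 L = 6.61 g
potassium chloride: 1.92 g/L × 0.365 L = 0.70 g
casein hydrolysate: 15.1 g/L × 0.365 L = 5.51 g
cellobiose: 3.66 g/L × 0.365 L = 1.34 g

pyridoxine hydrochloride 3.69 mg; sodium bicarbonate 0.60 g; sorbitol 6.61 g; potassium chloride 0.70 g; casein hydrolysate 5.51 g; cellobiose 1.34 g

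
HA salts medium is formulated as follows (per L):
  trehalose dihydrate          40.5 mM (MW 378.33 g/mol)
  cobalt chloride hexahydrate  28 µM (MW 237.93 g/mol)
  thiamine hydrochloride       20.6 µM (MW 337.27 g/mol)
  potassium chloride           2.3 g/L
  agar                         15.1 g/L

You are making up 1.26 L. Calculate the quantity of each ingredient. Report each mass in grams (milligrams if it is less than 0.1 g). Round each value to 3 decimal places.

Working volume: 1.26 L.
trehalose dihydrate: 40.5 mmol/L × 378.33 g/mol × 1.26 L ÷ 1000 = 19.306 g
cobalt chloride hexahydrate: 28 µmol/L × 237.93 g/mol × 1.26 L ÷ 1000 = 8.394 mg
thiamine hydrochloride: 20.6 µmol/L × 337.27 g/mol × 1.26 L ÷ 1000 = 8.754 mg
potassium chloride: 2.3 g/L × 1.26 L = 2.898 g
agar: 15.1 g/L × 1.26 L = 19.026 g

trehalose dihydrate 19.306 g; cobalt chloride hexahydrate 8.394 mg; thiamine hydrochloride 8.754 mg; potassium chloride 2.898 g; agar 19.026 g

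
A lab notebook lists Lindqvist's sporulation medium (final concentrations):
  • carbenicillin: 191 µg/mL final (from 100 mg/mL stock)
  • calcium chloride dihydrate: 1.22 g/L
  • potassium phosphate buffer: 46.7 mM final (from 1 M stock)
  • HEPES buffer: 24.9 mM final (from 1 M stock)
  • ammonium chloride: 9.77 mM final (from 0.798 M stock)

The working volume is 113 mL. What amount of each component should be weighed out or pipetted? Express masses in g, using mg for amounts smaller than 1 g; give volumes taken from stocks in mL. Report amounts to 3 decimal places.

Scale factor relative to 1 L: 0.113.
carbenicillin: dilute stock: 191 µg/mL × 113 mL ÷ 100000 µg/mL = 0.216 mL
calcium chloride dihydrate: 1.22 g/L × 0.113 L = 0.13786 g = 137.860 mg
potassium phosphate buffer: C1V1 = C2V2 → 46.7 mM × 113 mL ÷ 1000 mM = 5.277 mL
HEPES buffer: dilute stock: 24.9 mM × 113 mL ÷ 1000 mM = 2.814 mL
ammonium chloride: C1V1 = C2V2 → 9.77 mM × 113 mL ÷ 798 mM = 1.383 mL

carbenicillin 0.216 mL; calcium chloride dihydrate 137.860 mg; potassium phosphate buffer 5.277 mL; HEPES buffer 2.814 mL; ammonium chloride 1.383 mL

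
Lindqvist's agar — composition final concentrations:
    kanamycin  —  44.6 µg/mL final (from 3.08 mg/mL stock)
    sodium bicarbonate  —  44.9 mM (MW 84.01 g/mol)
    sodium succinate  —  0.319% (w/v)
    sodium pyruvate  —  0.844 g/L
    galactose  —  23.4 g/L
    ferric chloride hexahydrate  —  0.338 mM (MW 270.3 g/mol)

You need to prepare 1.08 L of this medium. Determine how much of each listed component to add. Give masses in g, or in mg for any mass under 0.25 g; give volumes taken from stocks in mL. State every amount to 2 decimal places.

Scale factor relative to 1 L: 1.08.
kanamycin: C1V1 = C2V2 → 44.6 µg/mL × 1080 mL ÷ 3080 µg/mL = 15.64 mL
sodium bicarbonate: 44.9 mmol/L × 84.01 g/mol × 1.08 L ÷ 1000 = 4.07 g
sodium succinate: 0.319 g per 100 mL × 1080 mL ÷ 100 = 3.45 g
sodium pyruvate: 0.844 g/L × 1.08 L = 0.91 g
galactose: 23.4 g/L × 1.08 L = 25.27 g
ferric chloride hexahydrate: 0.338 mmol/L × 270.3 mg/mmol × 1.08 L = 98.67 mg

kanamycin 15.64 mL; sodium bicarbonate 4.07 g; sodium succinate 3.45 g; sodium pyruvate 0.91 g; galactose 25.27 g; ferric chloride hexahydrate 98.67 mg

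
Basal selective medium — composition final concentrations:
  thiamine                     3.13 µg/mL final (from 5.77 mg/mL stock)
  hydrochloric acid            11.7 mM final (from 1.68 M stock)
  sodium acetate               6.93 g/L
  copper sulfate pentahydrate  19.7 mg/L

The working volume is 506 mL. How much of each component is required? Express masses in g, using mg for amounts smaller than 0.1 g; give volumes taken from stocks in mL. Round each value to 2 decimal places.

Scale factor relative to 1 L: 0.506.
thiamine: dilute stock: 3.13 µg/mL × 506 mL ÷ 5770 µg/mL = 0.27 mL
hydrochloric acid: V = C2·V2/C1 = 11.7 mM × 506 mL ÷ 1680 mM = 3.52 mL
sodium acetate: 6.93 g/L × 0.506 L = 3.51 g
copper sulfate pentahydrate: 19.7 mg/L × 0.506 L = 9.97 mg

thiamine 0.27 mL; hydrochloric acid 3.52 mL; sodium acetate 3.51 g; copper sulfate pentahydrate 9.97 mg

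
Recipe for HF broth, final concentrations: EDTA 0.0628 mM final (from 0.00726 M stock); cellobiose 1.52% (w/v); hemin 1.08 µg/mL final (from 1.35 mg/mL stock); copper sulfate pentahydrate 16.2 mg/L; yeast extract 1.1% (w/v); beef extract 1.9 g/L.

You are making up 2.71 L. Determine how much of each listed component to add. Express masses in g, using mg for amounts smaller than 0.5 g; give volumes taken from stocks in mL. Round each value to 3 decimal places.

EDTA 23.442 mL; cellobiose 41.192 g; hemin 2.168 mL; copper sulfate pentahydrate 43.902 mg; yeast extract 29.810 g; beef extract 5.149 g

Working volume: 2.71 L.
EDTA: C1V1 = C2V2 → 0.0628 mM × 2710 mL ÷ 7.26 mM = 23.442 mL
cellobiose: 1.52 g per 100 mL × 2710 mL ÷ 100 = 41.192 g
hemin: dilute stock: 1.08 µg/mL × 2710 mL ÷ 1350 µg/mL = 2.168 mL
copper sulfate pentahydrate: 16.2 mg/L × 2.71 L = 43.902 mg
yeast extract: 1.1% w/v = 11 g/L → 11 × 2.71 L = 29.810 g
beef extract: 1.9 g/L × 2.71 L = 5.149 g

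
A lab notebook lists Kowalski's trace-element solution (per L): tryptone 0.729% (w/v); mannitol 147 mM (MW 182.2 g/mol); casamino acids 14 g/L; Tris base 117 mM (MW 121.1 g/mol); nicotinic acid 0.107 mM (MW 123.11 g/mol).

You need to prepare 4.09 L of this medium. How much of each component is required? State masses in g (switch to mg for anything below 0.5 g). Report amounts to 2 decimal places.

Scale factor relative to 1 L: 4.09.
tryptone: 0.729% w/v = 7.29 g/L → 7.29 × 4.09 L = 29.82 g
mannitol: 147 mmol/L × 182.2 g/mol × 4.09 L ÷ 1000 = 109.54 g
casamino acids: 14 g/L × 4.09 L = 57.26 g
Tris base: 117 mmol/L × 121.1 g/mol × 4.09 L ÷ 1000 = 57.95 g
nicotinic acid: 0.107 mmol/L × 123.11 mg/mmol × 4.09 L = 53.88 mg

tryptone 29.82 g; mannitol 109.54 g; casamino acids 57.26 g; Tris base 57.95 g; nicotinic acid 53.88 mg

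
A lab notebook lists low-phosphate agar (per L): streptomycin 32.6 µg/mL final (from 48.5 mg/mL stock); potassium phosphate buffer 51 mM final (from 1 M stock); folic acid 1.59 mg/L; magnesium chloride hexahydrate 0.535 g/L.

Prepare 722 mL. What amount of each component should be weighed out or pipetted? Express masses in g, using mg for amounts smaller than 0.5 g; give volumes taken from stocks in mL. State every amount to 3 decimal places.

Target volume = 722 mL = 0.722 L.
streptomycin: dilute stock: 32.6 µg/mL × 722 mL ÷ 48500 µg/mL = 0.485 mL
potassium phosphate buffer: V = C2·V2/C1 = 51 mM × 722 mL ÷ 1000 mM = 36.822 mL
folic acid: 1.59 mg/L × 0.722 L = 1.148 mg
magnesium chloride hexahydrate: 0.535 g/L × 0.722 L = 0.38627 g = 386.270 mg

streptomycin 0.485 mL; potassium phosphate buffer 36.822 mL; folic acid 1.148 mg; magnesium chloride hexahydrate 386.270 mg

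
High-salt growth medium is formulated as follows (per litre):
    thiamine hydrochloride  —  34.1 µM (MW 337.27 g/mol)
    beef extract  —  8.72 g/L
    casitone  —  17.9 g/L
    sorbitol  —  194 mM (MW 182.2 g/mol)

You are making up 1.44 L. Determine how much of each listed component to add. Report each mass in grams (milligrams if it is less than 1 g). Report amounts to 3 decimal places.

Scale factor relative to 1 L: 1.44.
thiamine hydrochloride: 34.1 µmol/L × 337.27 g/mol × 1.44 L ÷ 1000 = 16.561 mg
beef extract: 8.72 g/L × 1.44 L = 12.557 g
casitone: 17.9 g/L × 1.44 L = 25.776 g
sorbitol: 194 mmol/L × 182.2 g/mol × 1.44 L ÷ 1000 = 50.899 g

thiamine hydrochloride 16.561 mg; beef extract 12.557 g; casitone 25.776 g; sorbitol 50.899 g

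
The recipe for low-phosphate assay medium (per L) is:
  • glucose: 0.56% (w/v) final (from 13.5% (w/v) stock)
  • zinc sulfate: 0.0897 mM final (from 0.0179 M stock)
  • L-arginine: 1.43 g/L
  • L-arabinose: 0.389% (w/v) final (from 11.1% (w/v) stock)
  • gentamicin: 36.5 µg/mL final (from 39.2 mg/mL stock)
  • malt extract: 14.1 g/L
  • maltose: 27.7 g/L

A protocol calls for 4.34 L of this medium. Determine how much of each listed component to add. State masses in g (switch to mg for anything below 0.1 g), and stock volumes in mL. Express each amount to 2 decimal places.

Scale factor relative to 1 L: 4.34.
glucose: C1V1 = C2V2 → 0.56% ÷ 13.5% × 4340 mL = 180.03 mL
zinc sulfate: V = C2·V2/C1 = 0.0897 mM × 4340 mL ÷ 17.9 mM = 21.75 mL
L-arginine: 1.43 g/L × 4.34 L = 6.21 g
L-arabinose: V = C2·V2/C1 = 0.389% ÷ 11.1% × 4340 mL = 152.10 mL
gentamicin: dilute stock: 36.5 µg/mL × 4340 mL ÷ 39200 µg/mL = 4.04 mL
malt extract: 14.1 g/L × 4.34 L = 61.19 g
maltose: 27.7 g/L × 4.34 L = 120.22 g

glucose 180.03 mL; zinc sulfate 21.75 mL; L-arginine 6.21 g; L-arabinose 152.10 mL; gentamicin 4.04 mL; malt extract 61.19 g; maltose 120.22 g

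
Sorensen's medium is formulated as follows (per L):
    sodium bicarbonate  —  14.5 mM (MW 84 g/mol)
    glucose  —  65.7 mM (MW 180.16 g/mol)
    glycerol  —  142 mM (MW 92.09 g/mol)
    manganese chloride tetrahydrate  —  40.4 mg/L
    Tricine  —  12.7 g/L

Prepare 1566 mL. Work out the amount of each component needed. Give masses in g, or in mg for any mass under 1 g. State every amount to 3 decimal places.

Scale factor relative to 1 L: 1.566.
sodium bicarbonate: 14.5 mmol/L × 84 g/mol × 1.566 L ÷ 1000 = 1.907 g
glucose: 65.7 mmol/L × 180.16 g/mol × 1.566 L ÷ 1000 = 18.536 g
glycerol: 142 mmol/L × 92.09 g/mol × 1.566 L ÷ 1000 = 20.478 g
manganese chloride tetrahydrate: 40.4 mg/L × 1.566 L = 63.266 mg
Tricine: 12.7 g/L × 1.566 L = 19.888 g

sodium bicarbonate 1.907 g; glucose 18.536 g; glycerol 20.478 g; manganese chloride tetrahydrate 63.266 mg; Tricine 19.888 g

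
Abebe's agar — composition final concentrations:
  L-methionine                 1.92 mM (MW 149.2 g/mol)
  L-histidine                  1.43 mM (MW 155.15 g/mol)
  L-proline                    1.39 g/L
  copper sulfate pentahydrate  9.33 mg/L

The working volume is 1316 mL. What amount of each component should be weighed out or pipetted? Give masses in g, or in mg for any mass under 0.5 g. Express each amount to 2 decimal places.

Working volume: 1316 mL = 1.316 L.
L-methionine: 1.92 mmol/L × 149.2 mg/mmol × 1.316 L = 376.99 mg
L-histidine: 1.43 mmol/L × 155.15 mg/mmol × 1.316 L = 291.97 mg
L-proline: 1.39 g/L × 1.316 L = 1.83 g
copper sulfate pentahydrate: 9.33 mg/L × 1.316 L = 12.28 mg

L-methionine 376.99 mg; L-histidine 291.97 mg; L-proline 1.83 g; copper sulfate pentahydrate 12.28 mg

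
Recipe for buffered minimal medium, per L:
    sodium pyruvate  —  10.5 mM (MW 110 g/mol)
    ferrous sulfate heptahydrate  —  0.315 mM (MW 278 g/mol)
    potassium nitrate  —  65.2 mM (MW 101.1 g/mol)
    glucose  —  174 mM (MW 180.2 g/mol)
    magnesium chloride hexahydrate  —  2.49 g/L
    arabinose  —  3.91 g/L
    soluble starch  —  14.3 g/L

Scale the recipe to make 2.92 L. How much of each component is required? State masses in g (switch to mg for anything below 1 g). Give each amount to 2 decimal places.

sodium pyruvate 3.37 g; ferrous sulfate heptahydrate 255.70 mg; potassium nitrate 19.25 g; glucose 91.56 g; magnesium chloride hexahydrate 7.27 g; arabinose 11.42 g; soluble starch 41.76 g

Working volume: 2.92 L.
sodium pyruvate: 10.5 mmol/L × 110 g/mol × 2.92 L ÷ 1000 = 3.37 g
ferrous sulfate heptahydrate: 0.315 mmol/L × 278 mg/mmol × 2.92 L = 255.70 mg
potassium nitrate: 65.2 mmol/L × 101.1 g/mol × 2.92 L ÷ 1000 = 19.25 g
glucose: 174 mmol/L × 180.2 g/mol × 2.92 L ÷ 1000 = 91.56 g
magnesium chloride hexahydrate: 2.49 g/L × 2.92 L = 7.27 g
arabinose: 3.91 g/L × 2.92 L = 11.42 g
soluble starch: 14.3 g/L × 2.92 L = 41.76 g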